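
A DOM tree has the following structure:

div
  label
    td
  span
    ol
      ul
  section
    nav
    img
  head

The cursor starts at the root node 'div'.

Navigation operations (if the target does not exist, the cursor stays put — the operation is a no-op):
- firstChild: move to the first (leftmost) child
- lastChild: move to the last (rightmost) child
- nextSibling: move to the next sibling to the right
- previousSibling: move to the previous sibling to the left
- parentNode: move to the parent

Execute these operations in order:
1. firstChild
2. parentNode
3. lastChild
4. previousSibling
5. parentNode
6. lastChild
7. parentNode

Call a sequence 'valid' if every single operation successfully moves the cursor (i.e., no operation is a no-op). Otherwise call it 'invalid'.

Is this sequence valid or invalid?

Answer: valid

Derivation:
After 1 (firstChild): label
After 2 (parentNode): div
After 3 (lastChild): head
After 4 (previousSibling): section
After 5 (parentNode): div
After 6 (lastChild): head
After 7 (parentNode): div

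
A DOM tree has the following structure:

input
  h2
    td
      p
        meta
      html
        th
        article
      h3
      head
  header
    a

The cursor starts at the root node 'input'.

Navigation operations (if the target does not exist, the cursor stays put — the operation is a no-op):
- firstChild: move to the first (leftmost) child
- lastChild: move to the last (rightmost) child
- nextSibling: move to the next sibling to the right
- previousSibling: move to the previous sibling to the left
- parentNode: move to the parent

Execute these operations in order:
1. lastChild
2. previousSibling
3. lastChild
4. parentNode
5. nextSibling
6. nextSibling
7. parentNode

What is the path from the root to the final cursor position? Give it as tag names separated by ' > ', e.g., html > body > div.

Answer: input

Derivation:
After 1 (lastChild): header
After 2 (previousSibling): h2
After 3 (lastChild): td
After 4 (parentNode): h2
After 5 (nextSibling): header
After 6 (nextSibling): header (no-op, stayed)
After 7 (parentNode): input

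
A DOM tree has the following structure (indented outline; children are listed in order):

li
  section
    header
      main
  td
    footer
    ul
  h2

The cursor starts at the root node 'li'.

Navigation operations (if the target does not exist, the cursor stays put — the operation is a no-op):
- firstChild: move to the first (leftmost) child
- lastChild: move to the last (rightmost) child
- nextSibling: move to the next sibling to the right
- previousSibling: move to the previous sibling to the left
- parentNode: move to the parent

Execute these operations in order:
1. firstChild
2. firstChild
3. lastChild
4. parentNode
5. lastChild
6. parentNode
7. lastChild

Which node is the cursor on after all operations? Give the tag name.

After 1 (firstChild): section
After 2 (firstChild): header
After 3 (lastChild): main
After 4 (parentNode): header
After 5 (lastChild): main
After 6 (parentNode): header
After 7 (lastChild): main

Answer: main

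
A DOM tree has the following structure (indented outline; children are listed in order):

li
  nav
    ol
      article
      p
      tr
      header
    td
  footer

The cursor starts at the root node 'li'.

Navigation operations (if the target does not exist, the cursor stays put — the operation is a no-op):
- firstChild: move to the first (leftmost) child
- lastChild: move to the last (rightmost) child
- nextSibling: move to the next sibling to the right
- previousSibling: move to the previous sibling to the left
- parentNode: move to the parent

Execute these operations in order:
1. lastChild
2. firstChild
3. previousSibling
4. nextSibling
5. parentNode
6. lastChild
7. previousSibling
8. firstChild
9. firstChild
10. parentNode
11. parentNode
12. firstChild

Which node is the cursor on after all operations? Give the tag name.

Answer: ol

Derivation:
After 1 (lastChild): footer
After 2 (firstChild): footer (no-op, stayed)
After 3 (previousSibling): nav
After 4 (nextSibling): footer
After 5 (parentNode): li
After 6 (lastChild): footer
After 7 (previousSibling): nav
After 8 (firstChild): ol
After 9 (firstChild): article
After 10 (parentNode): ol
After 11 (parentNode): nav
After 12 (firstChild): ol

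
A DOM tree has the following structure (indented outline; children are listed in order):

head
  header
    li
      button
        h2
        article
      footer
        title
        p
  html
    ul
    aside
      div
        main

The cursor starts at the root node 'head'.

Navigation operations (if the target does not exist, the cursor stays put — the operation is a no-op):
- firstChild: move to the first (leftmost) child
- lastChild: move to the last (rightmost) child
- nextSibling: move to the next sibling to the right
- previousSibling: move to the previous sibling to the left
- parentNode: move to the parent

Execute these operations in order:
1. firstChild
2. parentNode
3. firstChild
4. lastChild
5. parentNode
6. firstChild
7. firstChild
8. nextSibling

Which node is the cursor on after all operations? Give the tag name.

After 1 (firstChild): header
After 2 (parentNode): head
After 3 (firstChild): header
After 4 (lastChild): li
After 5 (parentNode): header
After 6 (firstChild): li
After 7 (firstChild): button
After 8 (nextSibling): footer

Answer: footer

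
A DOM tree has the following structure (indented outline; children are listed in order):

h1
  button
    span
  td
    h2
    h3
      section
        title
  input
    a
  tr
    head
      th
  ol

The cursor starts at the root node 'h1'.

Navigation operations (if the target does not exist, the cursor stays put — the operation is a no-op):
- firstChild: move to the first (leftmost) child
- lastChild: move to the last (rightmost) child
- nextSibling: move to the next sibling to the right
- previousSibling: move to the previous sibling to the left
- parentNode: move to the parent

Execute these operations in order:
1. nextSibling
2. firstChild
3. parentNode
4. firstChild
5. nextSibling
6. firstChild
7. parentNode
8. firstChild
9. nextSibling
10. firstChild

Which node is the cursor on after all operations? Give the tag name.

After 1 (nextSibling): h1 (no-op, stayed)
After 2 (firstChild): button
After 3 (parentNode): h1
After 4 (firstChild): button
After 5 (nextSibling): td
After 6 (firstChild): h2
After 7 (parentNode): td
After 8 (firstChild): h2
After 9 (nextSibling): h3
After 10 (firstChild): section

Answer: section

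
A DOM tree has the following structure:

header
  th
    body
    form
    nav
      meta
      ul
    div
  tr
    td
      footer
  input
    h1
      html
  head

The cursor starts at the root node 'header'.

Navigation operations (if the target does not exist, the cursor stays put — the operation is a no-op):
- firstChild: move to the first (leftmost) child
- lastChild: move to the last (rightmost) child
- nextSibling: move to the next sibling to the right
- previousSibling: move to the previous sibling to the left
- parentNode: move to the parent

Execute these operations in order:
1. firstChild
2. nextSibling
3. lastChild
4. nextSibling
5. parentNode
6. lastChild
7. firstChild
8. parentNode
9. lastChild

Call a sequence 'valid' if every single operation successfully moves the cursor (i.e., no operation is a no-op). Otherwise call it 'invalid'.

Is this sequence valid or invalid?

Answer: invalid

Derivation:
After 1 (firstChild): th
After 2 (nextSibling): tr
After 3 (lastChild): td
After 4 (nextSibling): td (no-op, stayed)
After 5 (parentNode): tr
After 6 (lastChild): td
After 7 (firstChild): footer
After 8 (parentNode): td
After 9 (lastChild): footer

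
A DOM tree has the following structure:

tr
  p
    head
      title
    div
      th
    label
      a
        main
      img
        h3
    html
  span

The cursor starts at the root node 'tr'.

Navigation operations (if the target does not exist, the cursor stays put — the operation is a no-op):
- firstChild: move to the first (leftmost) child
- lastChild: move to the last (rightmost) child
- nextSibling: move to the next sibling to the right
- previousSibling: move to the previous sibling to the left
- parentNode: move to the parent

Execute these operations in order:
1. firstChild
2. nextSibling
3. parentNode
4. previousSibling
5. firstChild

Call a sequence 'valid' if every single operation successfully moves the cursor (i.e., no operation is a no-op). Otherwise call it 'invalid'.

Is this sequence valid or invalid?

After 1 (firstChild): p
After 2 (nextSibling): span
After 3 (parentNode): tr
After 4 (previousSibling): tr (no-op, stayed)
After 5 (firstChild): p

Answer: invalid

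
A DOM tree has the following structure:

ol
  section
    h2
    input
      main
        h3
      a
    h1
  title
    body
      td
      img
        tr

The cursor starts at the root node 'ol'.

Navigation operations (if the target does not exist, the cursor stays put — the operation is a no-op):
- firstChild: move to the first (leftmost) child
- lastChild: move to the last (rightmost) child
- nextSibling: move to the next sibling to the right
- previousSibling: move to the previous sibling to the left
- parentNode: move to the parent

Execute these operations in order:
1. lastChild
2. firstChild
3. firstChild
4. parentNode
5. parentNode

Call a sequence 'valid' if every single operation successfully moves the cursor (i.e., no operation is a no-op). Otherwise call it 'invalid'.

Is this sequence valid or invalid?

After 1 (lastChild): title
After 2 (firstChild): body
After 3 (firstChild): td
After 4 (parentNode): body
After 5 (parentNode): title

Answer: valid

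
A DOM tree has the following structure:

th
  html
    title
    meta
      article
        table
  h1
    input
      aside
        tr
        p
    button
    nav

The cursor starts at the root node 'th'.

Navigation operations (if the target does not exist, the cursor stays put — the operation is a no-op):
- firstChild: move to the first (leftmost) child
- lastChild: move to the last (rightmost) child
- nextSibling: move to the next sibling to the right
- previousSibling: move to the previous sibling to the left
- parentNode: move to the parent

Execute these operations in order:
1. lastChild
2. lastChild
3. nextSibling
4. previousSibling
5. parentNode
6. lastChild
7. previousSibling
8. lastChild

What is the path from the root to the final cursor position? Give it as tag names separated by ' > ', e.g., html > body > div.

Answer: th > h1 > button

Derivation:
After 1 (lastChild): h1
After 2 (lastChild): nav
After 3 (nextSibling): nav (no-op, stayed)
After 4 (previousSibling): button
After 5 (parentNode): h1
After 6 (lastChild): nav
After 7 (previousSibling): button
After 8 (lastChild): button (no-op, stayed)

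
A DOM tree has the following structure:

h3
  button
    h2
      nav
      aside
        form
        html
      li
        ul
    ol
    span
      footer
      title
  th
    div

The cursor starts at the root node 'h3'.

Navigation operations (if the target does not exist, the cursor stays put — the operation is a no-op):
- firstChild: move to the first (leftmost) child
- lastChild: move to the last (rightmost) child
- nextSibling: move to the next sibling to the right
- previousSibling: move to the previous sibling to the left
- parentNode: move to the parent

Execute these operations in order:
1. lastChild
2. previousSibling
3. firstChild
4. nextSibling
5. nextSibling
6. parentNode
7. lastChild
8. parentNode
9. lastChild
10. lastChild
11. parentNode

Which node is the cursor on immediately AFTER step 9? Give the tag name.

Answer: span

Derivation:
After 1 (lastChild): th
After 2 (previousSibling): button
After 3 (firstChild): h2
After 4 (nextSibling): ol
After 5 (nextSibling): span
After 6 (parentNode): button
After 7 (lastChild): span
After 8 (parentNode): button
After 9 (lastChild): span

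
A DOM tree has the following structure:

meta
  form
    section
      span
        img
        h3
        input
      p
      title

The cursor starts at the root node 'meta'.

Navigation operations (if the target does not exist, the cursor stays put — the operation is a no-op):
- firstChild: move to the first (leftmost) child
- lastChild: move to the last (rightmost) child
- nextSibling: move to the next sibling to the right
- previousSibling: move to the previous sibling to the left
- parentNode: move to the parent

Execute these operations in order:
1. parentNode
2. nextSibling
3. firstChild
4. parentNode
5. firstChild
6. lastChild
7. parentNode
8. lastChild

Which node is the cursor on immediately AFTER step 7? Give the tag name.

Answer: form

Derivation:
After 1 (parentNode): meta (no-op, stayed)
After 2 (nextSibling): meta (no-op, stayed)
After 3 (firstChild): form
After 4 (parentNode): meta
After 5 (firstChild): form
After 6 (lastChild): section
After 7 (parentNode): form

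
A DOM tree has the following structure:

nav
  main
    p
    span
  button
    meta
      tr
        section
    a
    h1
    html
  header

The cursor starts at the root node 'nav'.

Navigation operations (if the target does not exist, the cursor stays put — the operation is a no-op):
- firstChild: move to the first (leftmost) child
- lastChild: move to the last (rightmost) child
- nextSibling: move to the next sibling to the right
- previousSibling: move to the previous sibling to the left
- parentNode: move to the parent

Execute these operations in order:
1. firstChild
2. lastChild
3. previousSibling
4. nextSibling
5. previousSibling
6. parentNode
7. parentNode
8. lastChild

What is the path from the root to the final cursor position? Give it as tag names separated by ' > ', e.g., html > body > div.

After 1 (firstChild): main
After 2 (lastChild): span
After 3 (previousSibling): p
After 4 (nextSibling): span
After 5 (previousSibling): p
After 6 (parentNode): main
After 7 (parentNode): nav
After 8 (lastChild): header

Answer: nav > header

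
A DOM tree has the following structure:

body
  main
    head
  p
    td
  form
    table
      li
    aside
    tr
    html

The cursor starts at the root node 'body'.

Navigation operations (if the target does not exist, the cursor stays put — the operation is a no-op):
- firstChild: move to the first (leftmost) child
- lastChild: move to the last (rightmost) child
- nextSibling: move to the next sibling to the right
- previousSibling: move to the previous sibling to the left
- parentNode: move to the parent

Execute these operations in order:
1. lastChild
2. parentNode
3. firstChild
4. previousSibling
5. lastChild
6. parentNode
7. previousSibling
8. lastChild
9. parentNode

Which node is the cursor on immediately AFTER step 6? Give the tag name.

After 1 (lastChild): form
After 2 (parentNode): body
After 3 (firstChild): main
After 4 (previousSibling): main (no-op, stayed)
After 5 (lastChild): head
After 6 (parentNode): main

Answer: main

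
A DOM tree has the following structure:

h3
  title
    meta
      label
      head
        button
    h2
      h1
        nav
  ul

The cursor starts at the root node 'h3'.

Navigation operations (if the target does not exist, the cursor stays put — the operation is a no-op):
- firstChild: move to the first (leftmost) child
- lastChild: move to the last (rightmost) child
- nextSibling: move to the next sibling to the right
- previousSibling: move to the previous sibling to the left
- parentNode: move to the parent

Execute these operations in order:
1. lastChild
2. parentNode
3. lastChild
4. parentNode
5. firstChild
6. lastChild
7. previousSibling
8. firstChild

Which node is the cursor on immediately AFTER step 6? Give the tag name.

Answer: h2

Derivation:
After 1 (lastChild): ul
After 2 (parentNode): h3
After 3 (lastChild): ul
After 4 (parentNode): h3
After 5 (firstChild): title
After 6 (lastChild): h2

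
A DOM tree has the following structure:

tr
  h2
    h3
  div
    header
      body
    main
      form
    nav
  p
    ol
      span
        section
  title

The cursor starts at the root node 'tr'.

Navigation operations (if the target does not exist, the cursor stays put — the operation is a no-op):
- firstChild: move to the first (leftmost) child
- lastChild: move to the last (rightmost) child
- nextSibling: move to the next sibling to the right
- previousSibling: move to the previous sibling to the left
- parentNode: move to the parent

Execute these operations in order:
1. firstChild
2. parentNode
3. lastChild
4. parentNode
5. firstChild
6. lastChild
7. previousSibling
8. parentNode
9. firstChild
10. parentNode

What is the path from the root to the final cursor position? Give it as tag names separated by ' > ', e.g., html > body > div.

After 1 (firstChild): h2
After 2 (parentNode): tr
After 3 (lastChild): title
After 4 (parentNode): tr
After 5 (firstChild): h2
After 6 (lastChild): h3
After 7 (previousSibling): h3 (no-op, stayed)
After 8 (parentNode): h2
After 9 (firstChild): h3
After 10 (parentNode): h2

Answer: tr > h2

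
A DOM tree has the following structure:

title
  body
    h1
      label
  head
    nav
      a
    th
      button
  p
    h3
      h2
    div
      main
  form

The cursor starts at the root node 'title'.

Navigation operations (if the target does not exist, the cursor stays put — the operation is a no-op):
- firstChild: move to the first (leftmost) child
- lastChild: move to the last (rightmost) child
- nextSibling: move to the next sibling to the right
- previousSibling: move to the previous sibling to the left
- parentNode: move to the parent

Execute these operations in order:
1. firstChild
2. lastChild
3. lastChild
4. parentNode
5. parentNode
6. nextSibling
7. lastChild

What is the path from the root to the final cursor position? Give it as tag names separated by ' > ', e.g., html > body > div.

Answer: title > head > th

Derivation:
After 1 (firstChild): body
After 2 (lastChild): h1
After 3 (lastChild): label
After 4 (parentNode): h1
After 5 (parentNode): body
After 6 (nextSibling): head
After 7 (lastChild): th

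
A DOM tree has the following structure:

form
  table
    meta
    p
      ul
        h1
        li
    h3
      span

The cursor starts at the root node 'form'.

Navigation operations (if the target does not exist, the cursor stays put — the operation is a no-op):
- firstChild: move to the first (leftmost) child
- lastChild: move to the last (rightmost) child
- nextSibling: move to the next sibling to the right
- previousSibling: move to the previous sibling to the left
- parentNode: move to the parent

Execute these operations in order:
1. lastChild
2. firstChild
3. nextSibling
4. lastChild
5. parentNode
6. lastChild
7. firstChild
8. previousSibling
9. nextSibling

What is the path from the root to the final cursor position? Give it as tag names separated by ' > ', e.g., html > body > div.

After 1 (lastChild): table
After 2 (firstChild): meta
After 3 (nextSibling): p
After 4 (lastChild): ul
After 5 (parentNode): p
After 6 (lastChild): ul
After 7 (firstChild): h1
After 8 (previousSibling): h1 (no-op, stayed)
After 9 (nextSibling): li

Answer: form > table > p > ul > li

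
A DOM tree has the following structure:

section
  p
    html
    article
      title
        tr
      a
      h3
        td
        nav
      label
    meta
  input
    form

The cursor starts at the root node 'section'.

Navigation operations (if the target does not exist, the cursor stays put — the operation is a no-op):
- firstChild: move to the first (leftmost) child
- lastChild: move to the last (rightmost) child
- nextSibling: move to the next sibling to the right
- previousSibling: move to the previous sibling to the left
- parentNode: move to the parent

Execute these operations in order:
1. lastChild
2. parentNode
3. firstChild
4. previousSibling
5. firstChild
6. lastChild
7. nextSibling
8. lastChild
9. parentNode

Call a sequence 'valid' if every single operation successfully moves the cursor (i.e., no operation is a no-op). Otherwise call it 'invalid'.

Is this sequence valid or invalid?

After 1 (lastChild): input
After 2 (parentNode): section
After 3 (firstChild): p
After 4 (previousSibling): p (no-op, stayed)
After 5 (firstChild): html
After 6 (lastChild): html (no-op, stayed)
After 7 (nextSibling): article
After 8 (lastChild): label
After 9 (parentNode): article

Answer: invalid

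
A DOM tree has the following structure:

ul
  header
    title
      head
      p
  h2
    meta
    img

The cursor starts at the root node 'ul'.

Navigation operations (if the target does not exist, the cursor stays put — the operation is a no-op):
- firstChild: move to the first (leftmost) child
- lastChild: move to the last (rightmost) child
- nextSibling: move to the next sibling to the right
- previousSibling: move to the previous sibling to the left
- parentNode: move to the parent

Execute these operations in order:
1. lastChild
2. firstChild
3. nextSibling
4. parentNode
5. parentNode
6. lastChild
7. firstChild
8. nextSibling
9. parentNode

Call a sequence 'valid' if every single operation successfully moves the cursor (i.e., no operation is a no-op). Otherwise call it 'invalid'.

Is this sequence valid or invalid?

Answer: valid

Derivation:
After 1 (lastChild): h2
After 2 (firstChild): meta
After 3 (nextSibling): img
After 4 (parentNode): h2
After 5 (parentNode): ul
After 6 (lastChild): h2
After 7 (firstChild): meta
After 8 (nextSibling): img
After 9 (parentNode): h2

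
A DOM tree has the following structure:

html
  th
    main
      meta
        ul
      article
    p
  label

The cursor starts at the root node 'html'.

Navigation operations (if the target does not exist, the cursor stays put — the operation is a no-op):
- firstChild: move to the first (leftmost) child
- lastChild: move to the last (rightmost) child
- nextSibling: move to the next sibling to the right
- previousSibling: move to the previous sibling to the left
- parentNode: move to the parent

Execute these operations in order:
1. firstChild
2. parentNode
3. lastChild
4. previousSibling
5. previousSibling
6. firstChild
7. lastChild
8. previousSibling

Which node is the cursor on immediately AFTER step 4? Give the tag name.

Answer: th

Derivation:
After 1 (firstChild): th
After 2 (parentNode): html
After 3 (lastChild): label
After 4 (previousSibling): th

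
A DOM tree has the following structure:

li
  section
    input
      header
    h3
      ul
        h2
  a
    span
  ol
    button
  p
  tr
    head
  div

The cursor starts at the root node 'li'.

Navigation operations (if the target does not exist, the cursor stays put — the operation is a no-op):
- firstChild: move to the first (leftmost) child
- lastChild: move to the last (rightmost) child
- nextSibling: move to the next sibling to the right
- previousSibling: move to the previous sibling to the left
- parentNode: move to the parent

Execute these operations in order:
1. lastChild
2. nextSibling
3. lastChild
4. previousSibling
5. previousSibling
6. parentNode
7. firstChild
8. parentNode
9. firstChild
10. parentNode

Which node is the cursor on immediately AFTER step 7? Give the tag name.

After 1 (lastChild): div
After 2 (nextSibling): div (no-op, stayed)
After 3 (lastChild): div (no-op, stayed)
After 4 (previousSibling): tr
After 5 (previousSibling): p
After 6 (parentNode): li
After 7 (firstChild): section

Answer: section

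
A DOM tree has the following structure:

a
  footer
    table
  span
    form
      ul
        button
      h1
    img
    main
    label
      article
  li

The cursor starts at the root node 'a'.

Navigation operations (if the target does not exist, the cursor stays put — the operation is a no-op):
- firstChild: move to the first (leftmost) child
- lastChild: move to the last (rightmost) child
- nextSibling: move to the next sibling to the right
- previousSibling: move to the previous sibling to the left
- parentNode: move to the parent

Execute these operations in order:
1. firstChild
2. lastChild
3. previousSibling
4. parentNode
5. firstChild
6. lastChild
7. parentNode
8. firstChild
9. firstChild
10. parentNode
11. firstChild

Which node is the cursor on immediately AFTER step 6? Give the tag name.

After 1 (firstChild): footer
After 2 (lastChild): table
After 3 (previousSibling): table (no-op, stayed)
After 4 (parentNode): footer
After 5 (firstChild): table
After 6 (lastChild): table (no-op, stayed)

Answer: table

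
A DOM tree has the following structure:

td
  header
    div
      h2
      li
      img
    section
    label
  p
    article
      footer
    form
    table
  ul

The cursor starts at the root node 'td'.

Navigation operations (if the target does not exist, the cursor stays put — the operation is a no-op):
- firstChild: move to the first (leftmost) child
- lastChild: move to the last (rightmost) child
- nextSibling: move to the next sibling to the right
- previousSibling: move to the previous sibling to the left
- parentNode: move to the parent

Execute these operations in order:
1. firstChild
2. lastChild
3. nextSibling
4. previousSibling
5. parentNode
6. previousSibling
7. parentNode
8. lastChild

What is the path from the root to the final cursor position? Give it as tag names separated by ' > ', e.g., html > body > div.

Answer: td > ul

Derivation:
After 1 (firstChild): header
After 2 (lastChild): label
After 3 (nextSibling): label (no-op, stayed)
After 4 (previousSibling): section
After 5 (parentNode): header
After 6 (previousSibling): header (no-op, stayed)
After 7 (parentNode): td
After 8 (lastChild): ul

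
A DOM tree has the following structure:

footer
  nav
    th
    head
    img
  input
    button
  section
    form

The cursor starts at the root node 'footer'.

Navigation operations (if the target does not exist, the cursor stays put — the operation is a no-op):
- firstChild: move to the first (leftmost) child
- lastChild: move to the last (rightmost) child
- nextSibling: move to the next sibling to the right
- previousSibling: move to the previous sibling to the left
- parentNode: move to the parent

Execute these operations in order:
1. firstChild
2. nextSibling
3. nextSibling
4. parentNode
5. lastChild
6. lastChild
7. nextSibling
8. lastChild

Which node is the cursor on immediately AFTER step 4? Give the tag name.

Answer: footer

Derivation:
After 1 (firstChild): nav
After 2 (nextSibling): input
After 3 (nextSibling): section
After 4 (parentNode): footer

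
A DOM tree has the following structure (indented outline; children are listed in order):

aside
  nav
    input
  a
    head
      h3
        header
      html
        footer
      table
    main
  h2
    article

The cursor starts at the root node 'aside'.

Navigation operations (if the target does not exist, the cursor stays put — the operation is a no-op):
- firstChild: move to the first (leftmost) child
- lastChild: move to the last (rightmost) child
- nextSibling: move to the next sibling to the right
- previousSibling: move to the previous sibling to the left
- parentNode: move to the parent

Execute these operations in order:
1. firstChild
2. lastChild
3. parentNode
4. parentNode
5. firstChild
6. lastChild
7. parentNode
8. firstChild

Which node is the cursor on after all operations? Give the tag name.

Answer: input

Derivation:
After 1 (firstChild): nav
After 2 (lastChild): input
After 3 (parentNode): nav
After 4 (parentNode): aside
After 5 (firstChild): nav
After 6 (lastChild): input
After 7 (parentNode): nav
After 8 (firstChild): input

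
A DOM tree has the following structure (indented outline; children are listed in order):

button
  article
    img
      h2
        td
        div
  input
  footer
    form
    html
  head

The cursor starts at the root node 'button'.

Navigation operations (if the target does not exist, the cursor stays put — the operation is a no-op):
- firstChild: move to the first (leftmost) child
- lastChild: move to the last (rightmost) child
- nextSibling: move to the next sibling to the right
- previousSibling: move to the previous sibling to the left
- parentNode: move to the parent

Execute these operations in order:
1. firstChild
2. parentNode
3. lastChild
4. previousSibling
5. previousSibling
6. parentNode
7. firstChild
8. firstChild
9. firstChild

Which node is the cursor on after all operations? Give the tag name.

After 1 (firstChild): article
After 2 (parentNode): button
After 3 (lastChild): head
After 4 (previousSibling): footer
After 5 (previousSibling): input
After 6 (parentNode): button
After 7 (firstChild): article
After 8 (firstChild): img
After 9 (firstChild): h2

Answer: h2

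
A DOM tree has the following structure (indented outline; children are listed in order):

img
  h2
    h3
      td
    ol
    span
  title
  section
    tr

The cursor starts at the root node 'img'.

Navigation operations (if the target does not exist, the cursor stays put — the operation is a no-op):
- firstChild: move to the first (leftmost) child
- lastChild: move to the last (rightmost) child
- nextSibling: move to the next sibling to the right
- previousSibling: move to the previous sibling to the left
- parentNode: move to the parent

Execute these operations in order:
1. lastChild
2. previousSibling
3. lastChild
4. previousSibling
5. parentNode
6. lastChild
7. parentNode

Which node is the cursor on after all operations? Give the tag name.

After 1 (lastChild): section
After 2 (previousSibling): title
After 3 (lastChild): title (no-op, stayed)
After 4 (previousSibling): h2
After 5 (parentNode): img
After 6 (lastChild): section
After 7 (parentNode): img

Answer: img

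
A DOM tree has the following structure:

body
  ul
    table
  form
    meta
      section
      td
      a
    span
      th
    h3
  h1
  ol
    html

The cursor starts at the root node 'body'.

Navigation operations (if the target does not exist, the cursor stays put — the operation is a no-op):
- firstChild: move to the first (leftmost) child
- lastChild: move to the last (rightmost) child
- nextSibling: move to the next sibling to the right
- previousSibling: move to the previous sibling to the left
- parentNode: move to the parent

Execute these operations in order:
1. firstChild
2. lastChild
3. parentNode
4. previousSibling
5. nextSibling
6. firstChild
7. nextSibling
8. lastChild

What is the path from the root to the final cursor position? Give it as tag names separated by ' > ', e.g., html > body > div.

After 1 (firstChild): ul
After 2 (lastChild): table
After 3 (parentNode): ul
After 4 (previousSibling): ul (no-op, stayed)
After 5 (nextSibling): form
After 6 (firstChild): meta
After 7 (nextSibling): span
After 8 (lastChild): th

Answer: body > form > span > th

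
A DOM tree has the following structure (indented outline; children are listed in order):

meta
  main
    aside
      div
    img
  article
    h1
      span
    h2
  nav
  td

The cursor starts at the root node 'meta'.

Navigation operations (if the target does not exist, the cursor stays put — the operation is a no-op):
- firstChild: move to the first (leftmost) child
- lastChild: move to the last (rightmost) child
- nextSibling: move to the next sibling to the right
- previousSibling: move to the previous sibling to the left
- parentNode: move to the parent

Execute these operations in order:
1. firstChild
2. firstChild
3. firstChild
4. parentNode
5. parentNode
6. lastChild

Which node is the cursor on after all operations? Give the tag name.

Answer: img

Derivation:
After 1 (firstChild): main
After 2 (firstChild): aside
After 3 (firstChild): div
After 4 (parentNode): aside
After 5 (parentNode): main
After 6 (lastChild): img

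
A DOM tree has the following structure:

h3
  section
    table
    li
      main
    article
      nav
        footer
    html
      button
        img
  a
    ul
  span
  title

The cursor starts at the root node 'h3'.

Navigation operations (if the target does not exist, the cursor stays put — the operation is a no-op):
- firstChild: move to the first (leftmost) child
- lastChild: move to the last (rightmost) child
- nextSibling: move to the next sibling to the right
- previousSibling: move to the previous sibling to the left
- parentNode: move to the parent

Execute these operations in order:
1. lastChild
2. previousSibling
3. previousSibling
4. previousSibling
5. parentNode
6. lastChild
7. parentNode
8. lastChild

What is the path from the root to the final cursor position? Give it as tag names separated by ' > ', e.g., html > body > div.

After 1 (lastChild): title
After 2 (previousSibling): span
After 3 (previousSibling): a
After 4 (previousSibling): section
After 5 (parentNode): h3
After 6 (lastChild): title
After 7 (parentNode): h3
After 8 (lastChild): title

Answer: h3 > title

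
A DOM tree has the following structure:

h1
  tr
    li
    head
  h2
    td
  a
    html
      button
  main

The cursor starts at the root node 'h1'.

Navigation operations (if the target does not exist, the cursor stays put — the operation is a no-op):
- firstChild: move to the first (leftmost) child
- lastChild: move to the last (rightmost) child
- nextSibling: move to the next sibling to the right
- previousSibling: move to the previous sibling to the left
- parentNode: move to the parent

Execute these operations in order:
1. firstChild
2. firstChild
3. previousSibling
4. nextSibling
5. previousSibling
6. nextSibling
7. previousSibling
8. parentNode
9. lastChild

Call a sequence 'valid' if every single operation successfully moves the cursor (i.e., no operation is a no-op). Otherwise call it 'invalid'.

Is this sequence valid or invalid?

Answer: invalid

Derivation:
After 1 (firstChild): tr
After 2 (firstChild): li
After 3 (previousSibling): li (no-op, stayed)
After 4 (nextSibling): head
After 5 (previousSibling): li
After 6 (nextSibling): head
After 7 (previousSibling): li
After 8 (parentNode): tr
After 9 (lastChild): head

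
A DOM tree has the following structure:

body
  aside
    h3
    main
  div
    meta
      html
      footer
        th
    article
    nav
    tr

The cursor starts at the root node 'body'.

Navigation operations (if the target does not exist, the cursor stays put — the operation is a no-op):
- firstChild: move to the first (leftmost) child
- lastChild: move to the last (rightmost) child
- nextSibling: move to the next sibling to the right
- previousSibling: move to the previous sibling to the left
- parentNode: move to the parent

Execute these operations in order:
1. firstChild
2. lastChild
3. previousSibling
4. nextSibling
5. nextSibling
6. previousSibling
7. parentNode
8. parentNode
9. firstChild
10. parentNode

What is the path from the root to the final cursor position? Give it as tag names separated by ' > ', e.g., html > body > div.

Answer: body

Derivation:
After 1 (firstChild): aside
After 2 (lastChild): main
After 3 (previousSibling): h3
After 4 (nextSibling): main
After 5 (nextSibling): main (no-op, stayed)
After 6 (previousSibling): h3
After 7 (parentNode): aside
After 8 (parentNode): body
After 9 (firstChild): aside
After 10 (parentNode): body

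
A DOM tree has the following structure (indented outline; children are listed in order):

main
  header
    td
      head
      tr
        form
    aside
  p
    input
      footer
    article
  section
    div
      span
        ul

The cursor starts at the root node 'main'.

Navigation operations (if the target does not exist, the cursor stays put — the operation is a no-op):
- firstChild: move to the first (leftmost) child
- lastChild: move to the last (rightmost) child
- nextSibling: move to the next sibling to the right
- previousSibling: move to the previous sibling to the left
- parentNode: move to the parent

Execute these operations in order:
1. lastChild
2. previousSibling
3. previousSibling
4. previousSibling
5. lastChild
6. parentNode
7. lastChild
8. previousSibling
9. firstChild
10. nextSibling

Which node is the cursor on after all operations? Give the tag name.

After 1 (lastChild): section
After 2 (previousSibling): p
After 3 (previousSibling): header
After 4 (previousSibling): header (no-op, stayed)
After 5 (lastChild): aside
After 6 (parentNode): header
After 7 (lastChild): aside
After 8 (previousSibling): td
After 9 (firstChild): head
After 10 (nextSibling): tr

Answer: tr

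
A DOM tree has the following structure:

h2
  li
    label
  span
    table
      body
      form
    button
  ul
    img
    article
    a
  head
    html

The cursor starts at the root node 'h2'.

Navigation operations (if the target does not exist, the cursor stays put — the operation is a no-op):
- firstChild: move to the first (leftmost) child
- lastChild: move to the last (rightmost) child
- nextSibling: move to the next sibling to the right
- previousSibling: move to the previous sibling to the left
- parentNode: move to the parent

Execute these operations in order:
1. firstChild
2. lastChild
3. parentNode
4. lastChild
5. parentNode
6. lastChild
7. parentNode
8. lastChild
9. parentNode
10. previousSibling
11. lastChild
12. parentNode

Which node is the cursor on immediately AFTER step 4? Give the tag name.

Answer: label

Derivation:
After 1 (firstChild): li
After 2 (lastChild): label
After 3 (parentNode): li
After 4 (lastChild): label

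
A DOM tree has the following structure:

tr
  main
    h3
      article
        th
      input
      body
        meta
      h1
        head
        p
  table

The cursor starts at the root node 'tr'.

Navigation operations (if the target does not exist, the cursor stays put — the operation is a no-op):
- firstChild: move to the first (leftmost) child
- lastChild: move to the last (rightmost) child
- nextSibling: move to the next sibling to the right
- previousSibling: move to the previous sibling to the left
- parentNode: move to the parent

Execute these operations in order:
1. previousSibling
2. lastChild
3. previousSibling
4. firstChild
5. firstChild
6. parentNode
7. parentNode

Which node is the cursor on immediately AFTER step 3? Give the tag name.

After 1 (previousSibling): tr (no-op, stayed)
After 2 (lastChild): table
After 3 (previousSibling): main

Answer: main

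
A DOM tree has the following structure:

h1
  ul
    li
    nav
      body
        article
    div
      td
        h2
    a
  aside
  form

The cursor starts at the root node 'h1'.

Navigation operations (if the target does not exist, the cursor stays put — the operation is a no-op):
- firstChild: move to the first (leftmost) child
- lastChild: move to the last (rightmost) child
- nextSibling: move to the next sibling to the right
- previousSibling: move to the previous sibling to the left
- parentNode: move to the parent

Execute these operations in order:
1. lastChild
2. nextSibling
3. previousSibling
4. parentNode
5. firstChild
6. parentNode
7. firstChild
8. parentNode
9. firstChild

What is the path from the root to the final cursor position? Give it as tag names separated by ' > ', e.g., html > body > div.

Answer: h1 > ul

Derivation:
After 1 (lastChild): form
After 2 (nextSibling): form (no-op, stayed)
After 3 (previousSibling): aside
After 4 (parentNode): h1
After 5 (firstChild): ul
After 6 (parentNode): h1
After 7 (firstChild): ul
After 8 (parentNode): h1
After 9 (firstChild): ul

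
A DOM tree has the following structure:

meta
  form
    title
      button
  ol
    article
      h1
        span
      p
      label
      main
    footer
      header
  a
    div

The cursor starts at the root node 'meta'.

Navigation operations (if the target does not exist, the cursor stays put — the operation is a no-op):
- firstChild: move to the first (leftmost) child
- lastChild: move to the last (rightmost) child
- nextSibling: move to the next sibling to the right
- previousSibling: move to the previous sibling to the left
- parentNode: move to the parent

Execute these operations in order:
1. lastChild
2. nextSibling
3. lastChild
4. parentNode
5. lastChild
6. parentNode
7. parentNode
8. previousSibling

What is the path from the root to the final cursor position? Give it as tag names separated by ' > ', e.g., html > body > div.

Answer: meta

Derivation:
After 1 (lastChild): a
After 2 (nextSibling): a (no-op, stayed)
After 3 (lastChild): div
After 4 (parentNode): a
After 5 (lastChild): div
After 6 (parentNode): a
After 7 (parentNode): meta
After 8 (previousSibling): meta (no-op, stayed)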